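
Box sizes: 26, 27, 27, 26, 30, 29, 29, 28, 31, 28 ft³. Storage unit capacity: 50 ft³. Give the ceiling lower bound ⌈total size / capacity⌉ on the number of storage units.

Total size = 26 + 27 + 27 + 26 + 30 + 29 + 29 + 28 + 31 + 28 = 281 ft³.
⌈281 / 50⌉ = 6.

6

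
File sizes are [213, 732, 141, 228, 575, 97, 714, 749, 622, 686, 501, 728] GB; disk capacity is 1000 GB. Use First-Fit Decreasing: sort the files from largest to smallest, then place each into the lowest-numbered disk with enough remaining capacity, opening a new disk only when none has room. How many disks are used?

8 disks

Sorted descending: 749, 732, 728, 714, 686, 622, 575, 501, 228, 213, 141, 97.
Put 749 GB in disk 1; 251 GB remain.
Put 732 GB in disk 2; 268 GB remain.
Put 728 GB in disk 3; 272 GB remain.
Put 714 GB in disk 4; 286 GB remain.
Put 686 GB in disk 5; 314 GB remain.
Put 622 GB in disk 6; 378 GB remain.
Put 575 GB in disk 7; 425 GB remain.
Put 501 GB in disk 8; 499 GB remain.
Put 228 GB in disk 1; 23 GB remain.
Put 213 GB in disk 2; 55 GB remain.
Put 141 GB in disk 3; 131 GB remain.
Put 97 GB in disk 3; 34 GB remain.
Final disks: [749,228] [732,213] [728,141,97] [714] [686] [622] [575] [501].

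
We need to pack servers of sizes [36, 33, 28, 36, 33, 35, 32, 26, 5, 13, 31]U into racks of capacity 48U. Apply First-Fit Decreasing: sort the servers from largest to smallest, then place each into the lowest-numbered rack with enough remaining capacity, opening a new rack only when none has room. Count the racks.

9

Sorted descending: 36, 36, 35, 33, 33, 32, 31, 28, 26, 13, 5.
Put 36U in rack 1; 12U remain.
Put 36U in rack 2; 12U remain.
Put 35U in rack 3; 13U remain.
Put 33U in rack 4; 15U remain.
Put 33U in rack 5; 15U remain.
Put 32U in rack 6; 16U remain.
Put 31U in rack 7; 17U remain.
Put 28U in rack 8; 20U remain.
Put 26U in rack 9; 22U remain.
Put 13U in rack 3; 0U remain.
Put 5U in rack 1; 7U remain.
Final racks: [36,5] [36] [35,13] [33] [33] [32] [31] [28] [26].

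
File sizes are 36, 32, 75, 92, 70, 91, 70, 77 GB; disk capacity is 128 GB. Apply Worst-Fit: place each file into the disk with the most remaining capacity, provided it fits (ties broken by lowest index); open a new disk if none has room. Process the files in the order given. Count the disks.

Put 36 GB in disk 1; 92 GB remain.
Put 32 GB in disk 1; 60 GB remain.
Put 75 GB in disk 2; 53 GB remain.
Put 92 GB in disk 3; 36 GB remain.
Put 70 GB in disk 4; 58 GB remain.
Put 91 GB in disk 5; 37 GB remain.
Put 70 GB in disk 6; 58 GB remain.
Put 77 GB in disk 7; 51 GB remain.
Final disks: [36,32] [75] [92] [70] [91] [70] [77].

7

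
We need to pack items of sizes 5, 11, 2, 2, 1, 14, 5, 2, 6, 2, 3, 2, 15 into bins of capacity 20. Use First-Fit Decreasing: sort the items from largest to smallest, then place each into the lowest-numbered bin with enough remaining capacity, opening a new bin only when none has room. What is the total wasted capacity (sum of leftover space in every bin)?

Sorted descending: 15, 14, 11, 6, 5, 5, 3, 2, 2, 2, 2, 2, 1.
bin 1: place 15, 5 left
bin 2: place 14, 6 left
bin 3: place 11, 9 left
bin 2: place 6, 0 left
bin 1: place 5, 0 left
bin 3: place 5, 4 left
bin 3: place 3, 1 left
bin 4: place 2, 18 left
bin 4: place 2, 16 left
bin 4: place 2, 14 left
bin 4: place 2, 12 left
bin 4: place 2, 10 left
bin 3: place 1, 0 left
4 bins × 20 = 80; used 70; unused 10.

10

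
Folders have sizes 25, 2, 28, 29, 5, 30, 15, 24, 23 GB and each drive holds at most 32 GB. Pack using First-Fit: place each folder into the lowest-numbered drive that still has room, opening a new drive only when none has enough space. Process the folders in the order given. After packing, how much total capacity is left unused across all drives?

Put 25 GB in drive 1; 7 GB remain.
Put 2 GB in drive 1; 5 GB remain.
Put 28 GB in drive 2; 4 GB remain.
Put 29 GB in drive 3; 3 GB remain.
Put 5 GB in drive 1; 0 GB remain.
Put 30 GB in drive 4; 2 GB remain.
Put 15 GB in drive 5; 17 GB remain.
Put 24 GB in drive 6; 8 GB remain.
Put 23 GB in drive 7; 9 GB remain.
7 drives × 32 GB = 224 GB; used 181 GB; unused 43 GB.

43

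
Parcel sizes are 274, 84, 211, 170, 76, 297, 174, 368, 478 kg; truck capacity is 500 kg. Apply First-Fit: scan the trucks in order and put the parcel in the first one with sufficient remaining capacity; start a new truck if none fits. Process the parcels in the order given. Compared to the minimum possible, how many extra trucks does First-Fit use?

0

First-Fit: [274,84,76] [211,170] [297,174] [368] [478] → 5 trucks.
Total size 2132 kg; any packing needs at least ⌈2132/500⌉ = 5 trucks.
So 5 is already optimal.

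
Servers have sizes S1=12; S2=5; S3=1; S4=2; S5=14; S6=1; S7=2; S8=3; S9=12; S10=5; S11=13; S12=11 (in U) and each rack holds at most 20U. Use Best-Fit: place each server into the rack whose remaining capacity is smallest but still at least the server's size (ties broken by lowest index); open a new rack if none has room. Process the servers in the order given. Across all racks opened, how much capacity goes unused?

19

Put S1 (12U) in rack 1; 8U remain.
Put S2 (5U) in rack 1; 3U remain.
Put S3 (1U) in rack 1; 2U remain.
Put S4 (2U) in rack 1; 0U remain.
Put S5 (14U) in rack 2; 6U remain.
Put S6 (1U) in rack 2; 5U remain.
Put S7 (2U) in rack 2; 3U remain.
Put S8 (3U) in rack 2; 0U remain.
Put S9 (12U) in rack 3; 8U remain.
Put S10 (5U) in rack 3; 3U remain.
Put S11 (13U) in rack 4; 7U remain.
Put S12 (11U) in rack 5; 9U remain.
5 racks × 20U = 100U; used 81U; unused 19U.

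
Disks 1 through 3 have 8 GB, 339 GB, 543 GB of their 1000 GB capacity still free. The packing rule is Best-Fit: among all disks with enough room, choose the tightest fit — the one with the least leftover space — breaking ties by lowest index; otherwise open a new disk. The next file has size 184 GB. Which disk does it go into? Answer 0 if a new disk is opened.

Disks with room: disk 2 (339 GB), disk 3 (543 GB).
Tightest fit is disk 2 with 339 GB free.

2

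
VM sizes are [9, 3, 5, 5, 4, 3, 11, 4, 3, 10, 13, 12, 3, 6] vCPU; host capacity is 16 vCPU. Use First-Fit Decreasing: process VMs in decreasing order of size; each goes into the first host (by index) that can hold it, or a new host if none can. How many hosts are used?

6 hosts

Sorted descending: 13, 12, 11, 10, 9, 6, 5, 5, 4, 4, 3, 3, 3, 3.
host 1: place 13 vCPU, 3 vCPU left
host 2: place 12 vCPU, 4 vCPU left
host 3: place 11 vCPU, 5 vCPU left
host 4: place 10 vCPU, 6 vCPU left
host 5: place 9 vCPU, 7 vCPU left
host 4: place 6 vCPU, 0 vCPU left
host 3: place 5 vCPU, 0 vCPU left
host 5: place 5 vCPU, 2 vCPU left
host 2: place 4 vCPU, 0 vCPU left
host 6: place 4 vCPU, 12 vCPU left
host 1: place 3 vCPU, 0 vCPU left
host 6: place 3 vCPU, 9 vCPU left
host 6: place 3 vCPU, 6 vCPU left
host 6: place 3 vCPU, 3 vCPU left
Final hosts: [13,3] [12,4] [11,5] [10,6] [9,5] [4,3,3,3].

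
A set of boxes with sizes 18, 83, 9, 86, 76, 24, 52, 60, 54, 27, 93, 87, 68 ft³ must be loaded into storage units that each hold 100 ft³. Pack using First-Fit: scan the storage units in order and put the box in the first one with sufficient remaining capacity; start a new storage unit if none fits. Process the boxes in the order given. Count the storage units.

Put 18 ft³ in storage unit 1; 82 ft³ remain.
Put 83 ft³ in storage unit 2; 17 ft³ remain.
Put 9 ft³ in storage unit 1; 73 ft³ remain.
Put 86 ft³ in storage unit 3; 14 ft³ remain.
Put 76 ft³ in storage unit 4; 24 ft³ remain.
Put 24 ft³ in storage unit 1; 49 ft³ remain.
Put 52 ft³ in storage unit 5; 48 ft³ remain.
Put 60 ft³ in storage unit 6; 40 ft³ remain.
Put 54 ft³ in storage unit 7; 46 ft³ remain.
Put 27 ft³ in storage unit 1; 22 ft³ remain.
Put 93 ft³ in storage unit 8; 7 ft³ remain.
Put 87 ft³ in storage unit 9; 13 ft³ remain.
Put 68 ft³ in storage unit 10; 32 ft³ remain.
Final storage units: [18,9,24,27] [83] [86] [76] [52] [60] [54] [93] [87] [68].

10 storage units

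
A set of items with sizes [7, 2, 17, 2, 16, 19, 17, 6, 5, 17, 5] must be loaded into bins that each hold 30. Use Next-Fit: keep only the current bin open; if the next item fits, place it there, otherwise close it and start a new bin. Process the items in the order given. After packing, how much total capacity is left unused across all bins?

37

bin 1: place 7, 23 left
bin 1: place 2, 21 left
bin 1: place 17, 4 left
bin 1: place 2, 2 left
bin 2: place 16, 14 left
bin 3: place 19, 11 left
bin 4: place 17, 13 left
bin 4: place 6, 7 left
bin 4: place 5, 2 left
bin 5: place 17, 13 left
bin 5: place 5, 8 left
5 bins × 30 = 150; used 113; unused 37.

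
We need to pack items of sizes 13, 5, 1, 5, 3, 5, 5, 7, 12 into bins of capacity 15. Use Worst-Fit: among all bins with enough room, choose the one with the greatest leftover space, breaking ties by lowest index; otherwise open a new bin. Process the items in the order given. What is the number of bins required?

13 → bin 1 (remaining 2)
5 → bin 2 (remaining 10)
1 → bin 2 (remaining 9)
5 → bin 2 (remaining 4)
3 → bin 2 (remaining 1)
5 → bin 3 (remaining 10)
5 → bin 3 (remaining 5)
7 → bin 4 (remaining 8)
12 → bin 5 (remaining 3)

5 bins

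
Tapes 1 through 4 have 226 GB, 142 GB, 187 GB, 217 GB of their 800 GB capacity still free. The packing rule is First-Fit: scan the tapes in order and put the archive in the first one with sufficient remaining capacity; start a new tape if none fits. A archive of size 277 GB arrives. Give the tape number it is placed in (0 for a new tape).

No tape has ≥ 277 GB free, so a new tape is opened.

0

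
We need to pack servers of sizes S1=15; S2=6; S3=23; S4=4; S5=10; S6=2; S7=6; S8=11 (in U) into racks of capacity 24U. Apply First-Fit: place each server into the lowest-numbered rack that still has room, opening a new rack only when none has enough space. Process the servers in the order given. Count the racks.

4

S1 (15U) → rack 1 (remaining 9U)
S2 (6U) → rack 1 (remaining 3U)
S3 (23U) → rack 2 (remaining 1U)
S4 (4U) → rack 3 (remaining 20U)
S5 (10U) → rack 3 (remaining 10U)
S6 (2U) → rack 1 (remaining 1U)
S7 (6U) → rack 3 (remaining 4U)
S8 (11U) → rack 4 (remaining 13U)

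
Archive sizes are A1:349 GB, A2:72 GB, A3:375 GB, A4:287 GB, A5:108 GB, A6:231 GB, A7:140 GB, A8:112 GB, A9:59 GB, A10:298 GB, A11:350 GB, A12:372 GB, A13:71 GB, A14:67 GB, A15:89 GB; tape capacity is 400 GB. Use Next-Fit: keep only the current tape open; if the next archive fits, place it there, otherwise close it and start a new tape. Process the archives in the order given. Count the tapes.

A1 (349 GB) → tape 1 (remaining 51 GB)
A2 (72 GB) → tape 2 (remaining 328 GB)
A3 (375 GB) → tape 3 (remaining 25 GB)
A4 (287 GB) → tape 4 (remaining 113 GB)
A5 (108 GB) → tape 4 (remaining 5 GB)
A6 (231 GB) → tape 5 (remaining 169 GB)
A7 (140 GB) → tape 5 (remaining 29 GB)
A8 (112 GB) → tape 6 (remaining 288 GB)
A9 (59 GB) → tape 6 (remaining 229 GB)
A10 (298 GB) → tape 7 (remaining 102 GB)
A11 (350 GB) → tape 8 (remaining 50 GB)
A12 (372 GB) → tape 9 (remaining 28 GB)
A13 (71 GB) → tape 10 (remaining 329 GB)
A14 (67 GB) → tape 10 (remaining 262 GB)
A15 (89 GB) → tape 10 (remaining 173 GB)
Final tapes: [349] [72] [375] [287,108] [231,140] [112,59] [298] [350] [372] [71,67,89].

10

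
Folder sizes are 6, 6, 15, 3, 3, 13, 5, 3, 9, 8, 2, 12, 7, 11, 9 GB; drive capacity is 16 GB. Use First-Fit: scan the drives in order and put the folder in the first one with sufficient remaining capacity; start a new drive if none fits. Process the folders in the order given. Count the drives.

8

Put 6 GB in drive 1; 10 GB remain.
Put 6 GB in drive 1; 4 GB remain.
Put 15 GB in drive 2; 1 GB remain.
Put 3 GB in drive 1; 1 GB remain.
Put 3 GB in drive 3; 13 GB remain.
Put 13 GB in drive 3; 0 GB remain.
Put 5 GB in drive 4; 11 GB remain.
Put 3 GB in drive 4; 8 GB remain.
Put 9 GB in drive 5; 7 GB remain.
Put 8 GB in drive 4; 0 GB remain.
Put 2 GB in drive 5; 5 GB remain.
Put 12 GB in drive 6; 4 GB remain.
Put 7 GB in drive 7; 9 GB remain.
Put 11 GB in drive 8; 5 GB remain.
Put 9 GB in drive 7; 0 GB remain.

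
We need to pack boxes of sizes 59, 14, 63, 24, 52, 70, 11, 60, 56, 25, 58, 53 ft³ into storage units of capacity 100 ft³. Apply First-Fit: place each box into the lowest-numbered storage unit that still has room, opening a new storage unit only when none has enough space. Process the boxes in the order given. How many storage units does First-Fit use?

8

storage unit 1: place 59 ft³, 41 ft³ left
storage unit 1: place 14 ft³, 27 ft³ left
storage unit 2: place 63 ft³, 37 ft³ left
storage unit 1: place 24 ft³, 3 ft³ left
storage unit 3: place 52 ft³, 48 ft³ left
storage unit 4: place 70 ft³, 30 ft³ left
storage unit 2: place 11 ft³, 26 ft³ left
storage unit 5: place 60 ft³, 40 ft³ left
storage unit 6: place 56 ft³, 44 ft³ left
storage unit 2: place 25 ft³, 1 ft³ left
storage unit 7: place 58 ft³, 42 ft³ left
storage unit 8: place 53 ft³, 47 ft³ left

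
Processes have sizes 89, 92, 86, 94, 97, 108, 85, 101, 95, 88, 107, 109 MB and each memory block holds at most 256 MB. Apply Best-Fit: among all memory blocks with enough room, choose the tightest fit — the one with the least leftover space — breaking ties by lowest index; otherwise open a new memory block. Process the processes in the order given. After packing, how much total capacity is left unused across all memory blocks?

385

memory block 1: place 89 MB, 167 MB left
memory block 1: place 92 MB, 75 MB left
memory block 2: place 86 MB, 170 MB left
memory block 2: place 94 MB, 76 MB left
memory block 3: place 97 MB, 159 MB left
memory block 3: place 108 MB, 51 MB left
memory block 4: place 85 MB, 171 MB left
memory block 4: place 101 MB, 70 MB left
memory block 5: place 95 MB, 161 MB left
memory block 5: place 88 MB, 73 MB left
memory block 6: place 107 MB, 149 MB left
memory block 6: place 109 MB, 40 MB left
6 memory blocks × 256 MB = 1536 MB; used 1151 MB; unused 385 MB.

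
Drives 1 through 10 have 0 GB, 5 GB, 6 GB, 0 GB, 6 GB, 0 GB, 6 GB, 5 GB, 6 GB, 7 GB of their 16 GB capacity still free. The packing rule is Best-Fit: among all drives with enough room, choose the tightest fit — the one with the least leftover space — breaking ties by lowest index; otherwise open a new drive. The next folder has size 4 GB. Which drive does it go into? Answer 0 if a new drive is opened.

2

Drives with room: drive 2 (5 GB), drive 3 (6 GB), drive 5 (6 GB), drive 7 (6 GB), drive 8 (5 GB), drive 9 (6 GB), drive 10 (7 GB).
Tightest fit is drive 2 with 5 GB free.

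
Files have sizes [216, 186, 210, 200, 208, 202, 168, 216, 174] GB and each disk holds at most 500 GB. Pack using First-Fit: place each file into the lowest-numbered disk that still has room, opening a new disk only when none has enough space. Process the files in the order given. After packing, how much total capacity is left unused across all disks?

720

216 GB → disk 1 (remaining 284 GB)
186 GB → disk 1 (remaining 98 GB)
210 GB → disk 2 (remaining 290 GB)
200 GB → disk 2 (remaining 90 GB)
208 GB → disk 3 (remaining 292 GB)
202 GB → disk 3 (remaining 90 GB)
168 GB → disk 4 (remaining 332 GB)
216 GB → disk 4 (remaining 116 GB)
174 GB → disk 5 (remaining 326 GB)
5 disks × 500 GB = 2500 GB; used 1780 GB; unused 720 GB.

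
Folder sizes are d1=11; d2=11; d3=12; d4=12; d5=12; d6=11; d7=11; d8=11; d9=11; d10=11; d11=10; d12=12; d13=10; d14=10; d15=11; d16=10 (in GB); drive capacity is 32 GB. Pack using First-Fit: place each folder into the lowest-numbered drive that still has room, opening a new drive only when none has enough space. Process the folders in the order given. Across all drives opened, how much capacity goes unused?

48

Put d1 (11 GB) in drive 1; 21 GB remain.
Put d2 (11 GB) in drive 1; 10 GB remain.
Put d3 (12 GB) in drive 2; 20 GB remain.
Put d4 (12 GB) in drive 2; 8 GB remain.
Put d5 (12 GB) in drive 3; 20 GB remain.
Put d6 (11 GB) in drive 3; 9 GB remain.
Put d7 (11 GB) in drive 4; 21 GB remain.
Put d8 (11 GB) in drive 4; 10 GB remain.
Put d9 (11 GB) in drive 5; 21 GB remain.
Put d10 (11 GB) in drive 5; 10 GB remain.
Put d11 (10 GB) in drive 1; 0 GB remain.
Put d12 (12 GB) in drive 6; 20 GB remain.
Put d13 (10 GB) in drive 4; 0 GB remain.
Put d14 (10 GB) in drive 5; 0 GB remain.
Put d15 (11 GB) in drive 6; 9 GB remain.
Put d16 (10 GB) in drive 7; 22 GB remain.
7 drives × 32 GB = 224 GB; used 176 GB; unused 48 GB.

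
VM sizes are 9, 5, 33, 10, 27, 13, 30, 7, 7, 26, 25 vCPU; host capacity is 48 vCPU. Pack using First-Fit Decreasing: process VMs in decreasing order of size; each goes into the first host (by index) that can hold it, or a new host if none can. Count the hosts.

5

Sorted descending: 33, 30, 27, 26, 25, 13, 10, 9, 7, 7, 5.
33 vCPU → host 1 (remaining 15 vCPU)
30 vCPU → host 2 (remaining 18 vCPU)
27 vCPU → host 3 (remaining 21 vCPU)
26 vCPU → host 4 (remaining 22 vCPU)
25 vCPU → host 5 (remaining 23 vCPU)
13 vCPU → host 1 (remaining 2 vCPU)
10 vCPU → host 2 (remaining 8 vCPU)
9 vCPU → host 3 (remaining 12 vCPU)
7 vCPU → host 2 (remaining 1 vCPU)
7 vCPU → host 3 (remaining 5 vCPU)
5 vCPU → host 3 (remaining 0 vCPU)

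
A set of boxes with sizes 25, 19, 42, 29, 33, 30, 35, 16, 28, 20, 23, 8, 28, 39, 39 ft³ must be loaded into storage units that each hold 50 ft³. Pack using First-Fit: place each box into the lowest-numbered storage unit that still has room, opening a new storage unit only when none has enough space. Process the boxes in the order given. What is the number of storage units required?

Put 25 ft³ in storage unit 1; 25 ft³ remain.
Put 19 ft³ in storage unit 1; 6 ft³ remain.
Put 42 ft³ in storage unit 2; 8 ft³ remain.
Put 29 ft³ in storage unit 3; 21 ft³ remain.
Put 33 ft³ in storage unit 4; 17 ft³ remain.
Put 30 ft³ in storage unit 5; 20 ft³ remain.
Put 35 ft³ in storage unit 6; 15 ft³ remain.
Put 16 ft³ in storage unit 3; 5 ft³ remain.
Put 28 ft³ in storage unit 7; 22 ft³ remain.
Put 20 ft³ in storage unit 5; 0 ft³ remain.
Put 23 ft³ in storage unit 8; 27 ft³ remain.
Put 8 ft³ in storage unit 2; 0 ft³ remain.
Put 28 ft³ in storage unit 9; 22 ft³ remain.
Put 39 ft³ in storage unit 10; 11 ft³ remain.
Put 39 ft³ in storage unit 11; 11 ft³ remain.

11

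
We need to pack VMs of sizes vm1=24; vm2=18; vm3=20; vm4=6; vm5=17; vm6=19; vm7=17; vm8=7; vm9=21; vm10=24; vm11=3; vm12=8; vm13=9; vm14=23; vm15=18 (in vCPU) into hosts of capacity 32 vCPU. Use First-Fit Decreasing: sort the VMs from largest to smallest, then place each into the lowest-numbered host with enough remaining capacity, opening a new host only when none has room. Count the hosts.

10

Sorted descending: 24, 24, 23, 21, 20, 19, 18, 18, 17, 17, 9, 8, 7, 6, 3.
24 vCPU → host 1 (remaining 8 vCPU)
24 vCPU → host 2 (remaining 8 vCPU)
23 vCPU → host 3 (remaining 9 vCPU)
21 vCPU → host 4 (remaining 11 vCPU)
20 vCPU → host 5 (remaining 12 vCPU)
19 vCPU → host 6 (remaining 13 vCPU)
18 vCPU → host 7 (remaining 14 vCPU)
18 vCPU → host 8 (remaining 14 vCPU)
17 vCPU → host 9 (remaining 15 vCPU)
17 vCPU → host 10 (remaining 15 vCPU)
9 vCPU → host 3 (remaining 0 vCPU)
8 vCPU → host 1 (remaining 0 vCPU)
7 vCPU → host 2 (remaining 1 vCPU)
6 vCPU → host 4 (remaining 5 vCPU)
3 vCPU → host 4 (remaining 2 vCPU)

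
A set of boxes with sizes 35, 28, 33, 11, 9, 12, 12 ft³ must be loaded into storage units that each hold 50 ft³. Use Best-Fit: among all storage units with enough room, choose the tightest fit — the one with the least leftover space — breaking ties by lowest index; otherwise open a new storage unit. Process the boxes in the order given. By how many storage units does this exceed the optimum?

1

Best-Fit: [35,11] [28,12] [33,9] [12] → 4 storage units.
Total size 140 ft³; any packing needs at least ⌈140/50⌉ = 3 storage units.
An optimal packing achieves that bound: [35,12] [33,12] [28,11,9] → 3 storage units.
Excess: 4 − 3 = 1.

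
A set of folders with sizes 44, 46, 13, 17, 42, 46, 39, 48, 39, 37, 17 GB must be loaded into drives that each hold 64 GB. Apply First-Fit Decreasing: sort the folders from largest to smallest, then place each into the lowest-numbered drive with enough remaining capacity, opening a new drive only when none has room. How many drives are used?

8

Sorted descending: 48, 46, 46, 44, 42, 39, 39, 37, 17, 17, 13.
Put 48 GB in drive 1; 16 GB remain.
Put 46 GB in drive 2; 18 GB remain.
Put 46 GB in drive 3; 18 GB remain.
Put 44 GB in drive 4; 20 GB remain.
Put 42 GB in drive 5; 22 GB remain.
Put 39 GB in drive 6; 25 GB remain.
Put 39 GB in drive 7; 25 GB remain.
Put 37 GB in drive 8; 27 GB remain.
Put 17 GB in drive 2; 1 GB remain.
Put 17 GB in drive 3; 1 GB remain.
Put 13 GB in drive 1; 3 GB remain.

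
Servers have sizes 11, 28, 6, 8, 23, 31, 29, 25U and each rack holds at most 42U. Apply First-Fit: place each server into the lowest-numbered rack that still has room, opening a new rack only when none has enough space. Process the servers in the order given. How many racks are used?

Put 11U in rack 1; 31U remain.
Put 28U in rack 1; 3U remain.
Put 6U in rack 2; 36U remain.
Put 8U in rack 2; 28U remain.
Put 23U in rack 2; 5U remain.
Put 31U in rack 3; 11U remain.
Put 29U in rack 4; 13U remain.
Put 25U in rack 5; 17U remain.

5 racks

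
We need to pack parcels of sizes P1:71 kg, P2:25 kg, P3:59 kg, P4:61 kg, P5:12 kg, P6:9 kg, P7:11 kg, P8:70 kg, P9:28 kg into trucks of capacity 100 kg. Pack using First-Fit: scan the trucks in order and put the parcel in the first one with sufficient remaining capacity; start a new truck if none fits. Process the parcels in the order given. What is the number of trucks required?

Put P1 (71 kg) in truck 1; 29 kg remain.
Put P2 (25 kg) in truck 1; 4 kg remain.
Put P3 (59 kg) in truck 2; 41 kg remain.
Put P4 (61 kg) in truck 3; 39 kg remain.
Put P5 (12 kg) in truck 2; 29 kg remain.
Put P6 (9 kg) in truck 2; 20 kg remain.
Put P7 (11 kg) in truck 2; 9 kg remain.
Put P8 (70 kg) in truck 4; 30 kg remain.
Put P9 (28 kg) in truck 3; 11 kg remain.
Final trucks: [71,25] [59,12,9,11] [61,28] [70].

4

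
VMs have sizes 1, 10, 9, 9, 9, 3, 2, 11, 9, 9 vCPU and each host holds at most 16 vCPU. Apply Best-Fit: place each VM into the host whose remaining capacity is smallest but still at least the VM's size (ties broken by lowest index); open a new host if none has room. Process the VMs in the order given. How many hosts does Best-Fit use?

7 hosts

Put 1 vCPU in host 1; 15 vCPU remain.
Put 10 vCPU in host 1; 5 vCPU remain.
Put 9 vCPU in host 2; 7 vCPU remain.
Put 9 vCPU in host 3; 7 vCPU remain.
Put 9 vCPU in host 4; 7 vCPU remain.
Put 3 vCPU in host 1; 2 vCPU remain.
Put 2 vCPU in host 1; 0 vCPU remain.
Put 11 vCPU in host 5; 5 vCPU remain.
Put 9 vCPU in host 6; 7 vCPU remain.
Put 9 vCPU in host 7; 7 vCPU remain.
Final hosts: [1,10,3,2] [9] [9] [9] [11] [9] [9].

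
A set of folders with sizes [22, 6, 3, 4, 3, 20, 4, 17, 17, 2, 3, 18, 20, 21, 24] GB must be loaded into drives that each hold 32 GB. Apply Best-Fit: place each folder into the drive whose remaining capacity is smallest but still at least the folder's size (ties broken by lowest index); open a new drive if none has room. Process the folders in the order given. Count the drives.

8

22 GB → drive 1 (remaining 10 GB)
6 GB → drive 1 (remaining 4 GB)
3 GB → drive 1 (remaining 1 GB)
4 GB → drive 2 (remaining 28 GB)
3 GB → drive 2 (remaining 25 GB)
20 GB → drive 2 (remaining 5 GB)
4 GB → drive 2 (remaining 1 GB)
17 GB → drive 3 (remaining 15 GB)
17 GB → drive 4 (remaining 15 GB)
2 GB → drive 3 (remaining 13 GB)
3 GB → drive 3 (remaining 10 GB)
18 GB → drive 5 (remaining 14 GB)
20 GB → drive 6 (remaining 12 GB)
21 GB → drive 7 (remaining 11 GB)
24 GB → drive 8 (remaining 8 GB)
Final drives: [22,6,3] [4,3,20,4] [17,2,3] [17] [18] [20] [21] [24].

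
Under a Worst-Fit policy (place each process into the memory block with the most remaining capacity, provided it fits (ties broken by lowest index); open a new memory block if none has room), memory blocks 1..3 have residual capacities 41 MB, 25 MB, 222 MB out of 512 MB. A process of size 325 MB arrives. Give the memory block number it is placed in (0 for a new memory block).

0

No memory block has ≥ 325 MB free, so a new memory block is opened.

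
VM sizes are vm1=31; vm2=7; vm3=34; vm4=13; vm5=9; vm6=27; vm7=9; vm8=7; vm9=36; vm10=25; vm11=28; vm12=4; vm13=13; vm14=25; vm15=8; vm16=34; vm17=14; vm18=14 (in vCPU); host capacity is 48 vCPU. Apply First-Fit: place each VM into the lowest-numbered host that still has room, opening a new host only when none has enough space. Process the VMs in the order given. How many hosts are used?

host 1: place vm1 (31 vCPU), 17 vCPU left
host 1: place vm2 (7 vCPU), 10 vCPU left
host 2: place vm3 (34 vCPU), 14 vCPU left
host 2: place vm4 (13 vCPU), 1 vCPU left
host 1: place vm5 (9 vCPU), 1 vCPU left
host 3: place vm6 (27 vCPU), 21 vCPU left
host 3: place vm7 (9 vCPU), 12 vCPU left
host 3: place vm8 (7 vCPU), 5 vCPU left
host 4: place vm9 (36 vCPU), 12 vCPU left
host 5: place vm10 (25 vCPU), 23 vCPU left
host 6: place vm11 (28 vCPU), 20 vCPU left
host 3: place vm12 (4 vCPU), 1 vCPU left
host 5: place vm13 (13 vCPU), 10 vCPU left
host 7: place vm14 (25 vCPU), 23 vCPU left
host 4: place vm15 (8 vCPU), 4 vCPU left
host 8: place vm16 (34 vCPU), 14 vCPU left
host 6: place vm17 (14 vCPU), 6 vCPU left
host 7: place vm18 (14 vCPU), 9 vCPU left

8 hosts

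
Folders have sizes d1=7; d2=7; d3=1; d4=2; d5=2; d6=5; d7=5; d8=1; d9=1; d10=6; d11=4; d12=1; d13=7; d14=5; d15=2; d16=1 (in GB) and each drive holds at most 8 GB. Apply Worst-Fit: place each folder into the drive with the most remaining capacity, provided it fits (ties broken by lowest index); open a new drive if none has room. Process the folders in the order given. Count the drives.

9

Put d1 (7 GB) in drive 1; 1 GB remain.
Put d2 (7 GB) in drive 2; 1 GB remain.
Put d3 (1 GB) in drive 1; 0 GB remain.
Put d4 (2 GB) in drive 3; 6 GB remain.
Put d5 (2 GB) in drive 3; 4 GB remain.
Put d6 (5 GB) in drive 4; 3 GB remain.
Put d7 (5 GB) in drive 5; 3 GB remain.
Put d8 (1 GB) in drive 3; 3 GB remain.
Put d9 (1 GB) in drive 3; 2 GB remain.
Put d10 (6 GB) in drive 6; 2 GB remain.
Put d11 (4 GB) in drive 7; 4 GB remain.
Put d12 (1 GB) in drive 7; 3 GB remain.
Put d13 (7 GB) in drive 8; 1 GB remain.
Put d14 (5 GB) in drive 9; 3 GB remain.
Put d15 (2 GB) in drive 4; 1 GB remain.
Put d16 (1 GB) in drive 5; 2 GB remain.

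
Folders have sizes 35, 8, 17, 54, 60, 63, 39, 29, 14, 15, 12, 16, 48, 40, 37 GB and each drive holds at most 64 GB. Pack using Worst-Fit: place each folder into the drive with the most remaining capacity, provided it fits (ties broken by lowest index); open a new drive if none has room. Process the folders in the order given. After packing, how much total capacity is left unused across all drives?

89

Put 35 GB in drive 1; 29 GB remain.
Put 8 GB in drive 1; 21 GB remain.
Put 17 GB in drive 1; 4 GB remain.
Put 54 GB in drive 2; 10 GB remain.
Put 60 GB in drive 3; 4 GB remain.
Put 63 GB in drive 4; 1 GB remain.
Put 39 GB in drive 5; 25 GB remain.
Put 29 GB in drive 6; 35 GB remain.
Put 14 GB in drive 6; 21 GB remain.
Put 15 GB in drive 5; 10 GB remain.
Put 12 GB in drive 6; 9 GB remain.
Put 16 GB in drive 7; 48 GB remain.
Put 48 GB in drive 7; 0 GB remain.
Put 40 GB in drive 8; 24 GB remain.
Put 37 GB in drive 9; 27 GB remain.
9 drives × 64 GB = 576 GB; used 487 GB; unused 89 GB.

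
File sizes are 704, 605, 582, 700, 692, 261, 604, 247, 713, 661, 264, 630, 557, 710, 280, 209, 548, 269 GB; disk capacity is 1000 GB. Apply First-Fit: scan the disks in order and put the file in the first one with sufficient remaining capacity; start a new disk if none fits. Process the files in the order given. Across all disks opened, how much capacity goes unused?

704 GB → disk 1 (remaining 296 GB)
605 GB → disk 2 (remaining 395 GB)
582 GB → disk 3 (remaining 418 GB)
700 GB → disk 4 (remaining 300 GB)
692 GB → disk 5 (remaining 308 GB)
261 GB → disk 1 (remaining 35 GB)
604 GB → disk 6 (remaining 396 GB)
247 GB → disk 2 (remaining 148 GB)
713 GB → disk 7 (remaining 287 GB)
661 GB → disk 8 (remaining 339 GB)
264 GB → disk 3 (remaining 154 GB)
630 GB → disk 9 (remaining 370 GB)
557 GB → disk 10 (remaining 443 GB)
710 GB → disk 11 (remaining 290 GB)
280 GB → disk 4 (remaining 20 GB)
209 GB → disk 5 (remaining 99 GB)
548 GB → disk 12 (remaining 452 GB)
269 GB → disk 6 (remaining 127 GB)
12 disks × 1000 GB = 12000 GB; used 9236 GB; unused 2764 GB.

2764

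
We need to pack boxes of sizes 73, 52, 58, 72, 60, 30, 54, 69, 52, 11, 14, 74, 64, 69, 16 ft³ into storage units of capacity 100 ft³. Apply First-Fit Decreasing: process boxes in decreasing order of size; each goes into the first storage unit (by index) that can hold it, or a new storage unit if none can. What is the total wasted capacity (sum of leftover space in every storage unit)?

Sorted descending: 74, 73, 72, 69, 69, 64, 60, 58, 54, 52, 52, 30, 16, 14, 11.
storage unit 1: place 74 ft³, 26 ft³ left
storage unit 2: place 73 ft³, 27 ft³ left
storage unit 3: place 72 ft³, 28 ft³ left
storage unit 4: place 69 ft³, 31 ft³ left
storage unit 5: place 69 ft³, 31 ft³ left
storage unit 6: place 64 ft³, 36 ft³ left
storage unit 7: place 60 ft³, 40 ft³ left
storage unit 8: place 58 ft³, 42 ft³ left
storage unit 9: place 54 ft³, 46 ft³ left
storage unit 10: place 52 ft³, 48 ft³ left
storage unit 11: place 52 ft³, 48 ft³ left
storage unit 4: place 30 ft³, 1 ft³ left
storage unit 1: place 16 ft³, 10 ft³ left
storage unit 2: place 14 ft³, 13 ft³ left
storage unit 2: place 11 ft³, 2 ft³ left
11 storage units × 100 ft³ = 1100 ft³; used 768 ft³; unused 332 ft³.

332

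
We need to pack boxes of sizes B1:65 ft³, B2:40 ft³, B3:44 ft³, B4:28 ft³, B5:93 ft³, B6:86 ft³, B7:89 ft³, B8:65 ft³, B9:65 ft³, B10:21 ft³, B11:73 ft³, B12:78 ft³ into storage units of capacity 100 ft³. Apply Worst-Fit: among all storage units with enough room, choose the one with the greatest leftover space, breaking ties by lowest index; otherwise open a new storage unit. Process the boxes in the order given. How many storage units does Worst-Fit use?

storage unit 1: place B1 (65 ft³), 35 ft³ left
storage unit 2: place B2 (40 ft³), 60 ft³ left
storage unit 2: place B3 (44 ft³), 16 ft³ left
storage unit 1: place B4 (28 ft³), 7 ft³ left
storage unit 3: place B5 (93 ft³), 7 ft³ left
storage unit 4: place B6 (86 ft³), 14 ft³ left
storage unit 5: place B7 (89 ft³), 11 ft³ left
storage unit 6: place B8 (65 ft³), 35 ft³ left
storage unit 7: place B9 (65 ft³), 35 ft³ left
storage unit 6: place B10 (21 ft³), 14 ft³ left
storage unit 8: place B11 (73 ft³), 27 ft³ left
storage unit 9: place B12 (78 ft³), 22 ft³ left
Final storage units: [65,28] [40,44] [93] [86] [89] [65,21] [65] [73] [78].

9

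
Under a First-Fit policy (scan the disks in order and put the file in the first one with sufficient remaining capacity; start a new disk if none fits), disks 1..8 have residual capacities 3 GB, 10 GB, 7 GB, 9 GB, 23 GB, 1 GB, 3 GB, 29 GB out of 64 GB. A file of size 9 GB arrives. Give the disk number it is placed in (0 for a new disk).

2

Disks with room: disk 2 (10 GB), disk 4 (9 GB), disk 5 (23 GB), disk 8 (29 GB).
The first with room is disk 2.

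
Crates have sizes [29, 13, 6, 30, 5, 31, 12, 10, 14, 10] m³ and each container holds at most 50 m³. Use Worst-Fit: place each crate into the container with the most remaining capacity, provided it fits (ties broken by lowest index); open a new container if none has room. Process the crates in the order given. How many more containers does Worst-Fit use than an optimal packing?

0

Worst-Fit: [29,13,6] [30,5,10] [31,12] [14,10] → 4 containers.
Total size 160 m³; any packing needs at least ⌈160/50⌉ = 4 containers.
So 4 is already optimal.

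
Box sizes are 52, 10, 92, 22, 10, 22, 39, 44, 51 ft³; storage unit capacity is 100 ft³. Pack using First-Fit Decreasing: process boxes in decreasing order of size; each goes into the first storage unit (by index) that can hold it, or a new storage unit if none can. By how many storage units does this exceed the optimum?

0

First-Fit Decreasing: [92] [52,44] [51,39,10] [22,22,10] → 4 storage units.
Total size 342 ft³; any packing needs at least ⌈342/100⌉ = 4 storage units.
So 4 is already optimal.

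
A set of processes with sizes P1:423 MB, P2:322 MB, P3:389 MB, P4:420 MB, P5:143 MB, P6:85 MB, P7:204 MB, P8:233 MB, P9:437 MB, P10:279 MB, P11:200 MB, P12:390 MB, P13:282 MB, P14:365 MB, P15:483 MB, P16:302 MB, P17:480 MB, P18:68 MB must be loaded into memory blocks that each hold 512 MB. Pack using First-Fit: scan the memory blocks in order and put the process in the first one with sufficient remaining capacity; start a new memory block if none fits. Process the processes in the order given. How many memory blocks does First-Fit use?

13 memory blocks

P1 (423 MB) → memory block 1 (remaining 89 MB)
P2 (322 MB) → memory block 2 (remaining 190 MB)
P3 (389 MB) → memory block 3 (remaining 123 MB)
P4 (420 MB) → memory block 4 (remaining 92 MB)
P5 (143 MB) → memory block 2 (remaining 47 MB)
P6 (85 MB) → memory block 1 (remaining 4 MB)
P7 (204 MB) → memory block 5 (remaining 308 MB)
P8 (233 MB) → memory block 5 (remaining 75 MB)
P9 (437 MB) → memory block 6 (remaining 75 MB)
P10 (279 MB) → memory block 7 (remaining 233 MB)
P11 (200 MB) → memory block 7 (remaining 33 MB)
P12 (390 MB) → memory block 8 (remaining 122 MB)
P13 (282 MB) → memory block 9 (remaining 230 MB)
P14 (365 MB) → memory block 10 (remaining 147 MB)
P15 (483 MB) → memory block 11 (remaining 29 MB)
P16 (302 MB) → memory block 12 (remaining 210 MB)
P17 (480 MB) → memory block 13 (remaining 32 MB)
P18 (68 MB) → memory block 3 (remaining 55 MB)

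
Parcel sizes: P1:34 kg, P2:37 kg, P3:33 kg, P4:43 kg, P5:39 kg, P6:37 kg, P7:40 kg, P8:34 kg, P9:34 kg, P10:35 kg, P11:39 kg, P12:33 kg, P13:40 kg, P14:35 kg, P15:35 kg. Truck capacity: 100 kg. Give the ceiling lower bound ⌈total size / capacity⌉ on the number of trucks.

6

Total size = 34 + 37 + 33 + 43 + 39 + 37 + 40 + 34 + 34 + 35 + 39 + 33 + 40 + 35 + 35 = 548 kg.
⌈548 / 100⌉ = 6.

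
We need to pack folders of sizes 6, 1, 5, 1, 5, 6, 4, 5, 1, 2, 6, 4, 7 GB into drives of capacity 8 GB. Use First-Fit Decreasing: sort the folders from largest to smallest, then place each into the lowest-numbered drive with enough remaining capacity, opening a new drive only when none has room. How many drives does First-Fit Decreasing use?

8

Sorted descending: 7, 6, 6, 6, 5, 5, 5, 4, 4, 2, 1, 1, 1.
7 GB → drive 1 (remaining 1 GB)
6 GB → drive 2 (remaining 2 GB)
6 GB → drive 3 (remaining 2 GB)
6 GB → drive 4 (remaining 2 GB)
5 GB → drive 5 (remaining 3 GB)
5 GB → drive 6 (remaining 3 GB)
5 GB → drive 7 (remaining 3 GB)
4 GB → drive 8 (remaining 4 GB)
4 GB → drive 8 (remaining 0 GB)
2 GB → drive 2 (remaining 0 GB)
1 GB → drive 1 (remaining 0 GB)
1 GB → drive 3 (remaining 1 GB)
1 GB → drive 3 (remaining 0 GB)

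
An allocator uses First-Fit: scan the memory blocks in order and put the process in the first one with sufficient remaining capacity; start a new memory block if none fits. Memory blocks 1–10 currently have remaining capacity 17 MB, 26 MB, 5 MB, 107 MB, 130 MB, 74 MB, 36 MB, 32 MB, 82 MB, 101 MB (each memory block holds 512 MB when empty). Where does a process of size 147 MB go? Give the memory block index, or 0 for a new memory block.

No memory block has ≥ 147 MB free, so a new memory block is opened.

0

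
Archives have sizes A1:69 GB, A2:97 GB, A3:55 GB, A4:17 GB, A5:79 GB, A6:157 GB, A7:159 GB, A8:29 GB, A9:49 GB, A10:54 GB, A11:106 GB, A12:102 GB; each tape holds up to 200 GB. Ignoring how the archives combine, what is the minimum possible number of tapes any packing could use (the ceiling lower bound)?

5

Total size = 69 + 97 + 55 + 17 + 79 + 157 + 159 + 29 + 49 + 54 + 106 + 102 = 973 GB.
⌈973 / 200⌉ = 5.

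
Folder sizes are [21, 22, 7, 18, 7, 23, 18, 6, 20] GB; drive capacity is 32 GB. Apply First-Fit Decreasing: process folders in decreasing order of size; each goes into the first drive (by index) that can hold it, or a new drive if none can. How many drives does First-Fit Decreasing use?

6 drives

Sorted descending: 23, 22, 21, 20, 18, 18, 7, 7, 6.
23 GB → drive 1 (remaining 9 GB)
22 GB → drive 2 (remaining 10 GB)
21 GB → drive 3 (remaining 11 GB)
20 GB → drive 4 (remaining 12 GB)
18 GB → drive 5 (remaining 14 GB)
18 GB → drive 6 (remaining 14 GB)
7 GB → drive 1 (remaining 2 GB)
7 GB → drive 2 (remaining 3 GB)
6 GB → drive 3 (remaining 5 GB)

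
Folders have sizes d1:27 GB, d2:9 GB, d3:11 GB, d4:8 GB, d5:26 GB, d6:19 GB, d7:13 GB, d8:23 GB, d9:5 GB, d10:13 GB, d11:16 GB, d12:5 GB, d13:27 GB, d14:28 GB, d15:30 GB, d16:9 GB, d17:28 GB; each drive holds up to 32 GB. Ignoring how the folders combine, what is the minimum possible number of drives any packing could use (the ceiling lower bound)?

10 drives

Total size = 27 + 9 + 11 + 8 + 26 + 19 + 13 + 23 + 5 + 13 + 16 + 5 + 27 + 28 + 30 + 9 + 28 = 297 GB.
⌈297 / 32⌉ = 10.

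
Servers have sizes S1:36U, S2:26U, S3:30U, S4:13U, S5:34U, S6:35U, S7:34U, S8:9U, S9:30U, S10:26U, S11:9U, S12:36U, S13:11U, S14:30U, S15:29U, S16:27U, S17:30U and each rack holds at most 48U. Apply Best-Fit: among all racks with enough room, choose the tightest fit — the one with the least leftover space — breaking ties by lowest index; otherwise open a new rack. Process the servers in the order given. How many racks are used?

S1 (36U) → rack 1 (remaining 12U)
S2 (26U) → rack 2 (remaining 22U)
S3 (30U) → rack 3 (remaining 18U)
S4 (13U) → rack 3 (remaining 5U)
S5 (34U) → rack 4 (remaining 14U)
S6 (35U) → rack 5 (remaining 13U)
S7 (34U) → rack 6 (remaining 14U)
S8 (9U) → rack 1 (remaining 3U)
S9 (30U) → rack 7 (remaining 18U)
S10 (26U) → rack 8 (remaining 22U)
S11 (9U) → rack 5 (remaining 4U)
S12 (36U) → rack 9 (remaining 12U)
S13 (11U) → rack 9 (remaining 1U)
S14 (30U) → rack 10 (remaining 18U)
S15 (29U) → rack 11 (remaining 19U)
S16 (27U) → rack 12 (remaining 21U)
S17 (30U) → rack 13 (remaining 18U)

13 racks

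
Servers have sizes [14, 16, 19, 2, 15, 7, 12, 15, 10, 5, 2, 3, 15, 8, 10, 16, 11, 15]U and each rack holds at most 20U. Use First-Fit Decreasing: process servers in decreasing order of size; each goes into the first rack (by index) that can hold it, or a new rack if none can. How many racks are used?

Sorted descending: 19, 16, 16, 15, 15, 15, 15, 14, 12, 11, 10, 10, 8, 7, 5, 3, 2, 2.
19U → rack 1 (remaining 1U)
16U → rack 2 (remaining 4U)
16U → rack 3 (remaining 4U)
15U → rack 4 (remaining 5U)
15U → rack 5 (remaining 5U)
15U → rack 6 (remaining 5U)
15U → rack 7 (remaining 5U)
14U → rack 8 (remaining 6U)
12U → rack 9 (remaining 8U)
11U → rack 10 (remaining 9U)
10U → rack 11 (remaining 10U)
10U → rack 11 (remaining 0U)
8U → rack 9 (remaining 0U)
7U → rack 10 (remaining 2U)
5U → rack 4 (remaining 0U)
3U → rack 2 (remaining 1U)
2U → rack 3 (remaining 2U)
2U → rack 3 (remaining 0U)

11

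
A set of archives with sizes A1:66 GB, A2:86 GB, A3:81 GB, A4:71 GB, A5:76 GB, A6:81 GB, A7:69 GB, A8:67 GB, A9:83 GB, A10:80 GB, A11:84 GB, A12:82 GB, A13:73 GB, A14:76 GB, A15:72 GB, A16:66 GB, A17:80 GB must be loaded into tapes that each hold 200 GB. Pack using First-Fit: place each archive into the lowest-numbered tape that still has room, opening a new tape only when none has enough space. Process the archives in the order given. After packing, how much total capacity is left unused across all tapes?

507

Put A1 (66 GB) in tape 1; 134 GB remain.
Put A2 (86 GB) in tape 1; 48 GB remain.
Put A3 (81 GB) in tape 2; 119 GB remain.
Put A4 (71 GB) in tape 2; 48 GB remain.
Put A5 (76 GB) in tape 3; 124 GB remain.
Put A6 (81 GB) in tape 3; 43 GB remain.
Put A7 (69 GB) in tape 4; 131 GB remain.
Put A8 (67 GB) in tape 4; 64 GB remain.
Put A9 (83 GB) in tape 5; 117 GB remain.
Put A10 (80 GB) in tape 5; 37 GB remain.
Put A11 (84 GB) in tape 6; 116 GB remain.
Put A12 (82 GB) in tape 6; 34 GB remain.
Put A13 (73 GB) in tape 7; 127 GB remain.
Put A14 (76 GB) in tape 7; 51 GB remain.
Put A15 (72 GB) in tape 8; 128 GB remain.
Put A16 (66 GB) in tape 8; 62 GB remain.
Put A17 (80 GB) in tape 9; 120 GB remain.
9 tapes × 200 GB = 1800 GB; used 1293 GB; unused 507 GB.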